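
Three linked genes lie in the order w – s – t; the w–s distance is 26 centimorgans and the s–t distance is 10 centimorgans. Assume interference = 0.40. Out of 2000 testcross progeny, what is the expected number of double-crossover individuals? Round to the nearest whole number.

Map distances give recombination frequencies of 0.260 and 0.100 for the two intervals.
With interference 0.40 (so coincidence = 0.60), expected double-crossover frequency = 0.260 × 0.100 × 0.60 = 0.01560.
Expected number = 0.01560 × 2000 = 31.20 ≈ 31.

31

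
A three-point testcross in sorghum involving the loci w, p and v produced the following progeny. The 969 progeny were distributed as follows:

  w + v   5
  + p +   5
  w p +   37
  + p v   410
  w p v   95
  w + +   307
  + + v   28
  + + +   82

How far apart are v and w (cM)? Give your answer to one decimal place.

The two most frequent reciprocal classes, + p v and w + +, are the parental types, so the F1 was + p v / w + +.
The two rarest classes, + p + and w + v, are the double crossovers. Comparing them with the parentals, only the v allele has switched, so v is the middle locus and the order is w – v – p.
Crossovers in the w–v interval produce the single-crossover classes w p v and + + + (95 + 82 = 177) plus the double crossovers (10).
RF(w–v) = (177 + 10) / 969 = 187/969 = 0.1930 → 19.3 cM.

19.3 cM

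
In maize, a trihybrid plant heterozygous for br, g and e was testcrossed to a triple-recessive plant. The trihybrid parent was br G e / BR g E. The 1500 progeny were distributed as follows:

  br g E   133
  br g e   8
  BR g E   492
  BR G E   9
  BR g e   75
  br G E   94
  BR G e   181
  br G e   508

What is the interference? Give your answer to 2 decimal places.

0.59

The two rarest classes, br g e and BR G E, are the double crossovers. Comparing them with the parentals, only the g allele has switched, so g is the middle locus and the order is e – g – br.
e–g: (169 + 17)/1500 = 0.1240; g–br: (314 + 17)/1500 = 0.2207.
Expected DCO frequency = 0.1240 × 0.2207 ≈ 0.02737; observed = 17/1500 ≈ 0.01133.
Coefficient of coincidence = 0.01133/0.02737 ≈ 0.41; interference = 1 − 0.41 = 0.59.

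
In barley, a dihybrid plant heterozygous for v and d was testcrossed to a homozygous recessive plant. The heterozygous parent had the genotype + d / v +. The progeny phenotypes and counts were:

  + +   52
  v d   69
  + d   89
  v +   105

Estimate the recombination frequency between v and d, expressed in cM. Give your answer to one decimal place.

38.4 cM

The recombinant classes are + + and v d: 52 + 69 = 121.
Recombination frequency = 121/315 = 0.3841 ≈ 38.4%, i.e. 38.4 cM.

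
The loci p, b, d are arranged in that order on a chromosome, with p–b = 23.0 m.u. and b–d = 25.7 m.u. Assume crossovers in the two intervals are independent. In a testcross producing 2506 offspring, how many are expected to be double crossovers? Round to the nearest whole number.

Map distances give recombination frequencies of 0.230 and 0.257 for the two intervals.
With no interference, expected double-crossover frequency = 0.230 × 0.257 = 0.05911.
Expected number = 0.05911 × 2506 = 148.13 ≈ 148.

148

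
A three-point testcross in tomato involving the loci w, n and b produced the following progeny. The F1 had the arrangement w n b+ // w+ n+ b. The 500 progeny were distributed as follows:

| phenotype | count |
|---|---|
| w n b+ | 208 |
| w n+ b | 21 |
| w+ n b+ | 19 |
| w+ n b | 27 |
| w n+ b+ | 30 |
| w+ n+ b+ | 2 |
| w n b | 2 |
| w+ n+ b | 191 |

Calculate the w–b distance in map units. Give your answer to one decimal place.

8.8 map units

The two rarest classes, w n b and w+ n+ b+, are the double crossovers. Comparing them with the parentals, only the b allele has switched, so b is the middle locus and the order is n – b – w.
Crossovers in the b–w interval produce the single-crossover classes w+ n b+ and w n+ b (19 + 21 = 40) plus the double crossovers (4).
RF(b–w) = (40 + 4) / 500 = 44/500 = 0.0880 → 8.8 map units.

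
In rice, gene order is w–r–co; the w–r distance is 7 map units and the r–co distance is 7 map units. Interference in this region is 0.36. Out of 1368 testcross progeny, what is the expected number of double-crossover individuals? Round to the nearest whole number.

Map distances give recombination frequencies of 0.070 and 0.070 for the two intervals.
With interference 0.36 (so coincidence = 0.64), expected double-crossover frequency = 0.070 × 0.070 × 0.64 = 0.00314.
Expected number = 0.00314 × 1368 = 4.29 ≈ 4.

4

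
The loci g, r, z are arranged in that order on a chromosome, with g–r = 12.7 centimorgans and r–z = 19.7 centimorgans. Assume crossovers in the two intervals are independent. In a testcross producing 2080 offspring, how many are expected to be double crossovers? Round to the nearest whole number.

Map distances give recombination frequencies of 0.127 and 0.197 for the two intervals.
With no interference, expected double-crossover frequency = 0.127 × 0.197 = 0.02502.
Expected number = 0.02502 × 2080 = 52.04 ≈ 52.

52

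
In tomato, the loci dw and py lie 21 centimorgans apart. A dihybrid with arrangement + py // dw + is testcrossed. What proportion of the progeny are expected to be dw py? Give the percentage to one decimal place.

10.5%

A map distance of 21 centimorgans corresponds to a recombination frequency of 0.210.
The F1 is + py / dw +, so dw py is a recombinant gamete class with expected frequency r/2 = 0.210/2 = 0.1050.
That is 0.1050 = 10.5% of the progeny.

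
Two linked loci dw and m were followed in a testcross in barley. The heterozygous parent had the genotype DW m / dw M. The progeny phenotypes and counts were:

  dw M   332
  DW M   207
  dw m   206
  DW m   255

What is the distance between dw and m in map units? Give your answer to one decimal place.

The recombinant classes are DW M and dw m: 207 + 206 = 413.
Recombination frequency = 413/1000 = 0.4130 ≈ 41.3%, i.e. 41.3 map units.

41.3 map units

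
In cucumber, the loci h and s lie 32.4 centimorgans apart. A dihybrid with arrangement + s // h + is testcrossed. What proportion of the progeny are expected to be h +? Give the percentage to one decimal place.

A map distance of 32.4 centimorgans corresponds to a recombination frequency of 0.324.
The F1 is + s / h +, so h + is a parental gamete class with expected frequency (1 − r)/2 = 0.676/2 = 0.3380.
That is 0.3380 = 33.8% of the progeny.

33.8%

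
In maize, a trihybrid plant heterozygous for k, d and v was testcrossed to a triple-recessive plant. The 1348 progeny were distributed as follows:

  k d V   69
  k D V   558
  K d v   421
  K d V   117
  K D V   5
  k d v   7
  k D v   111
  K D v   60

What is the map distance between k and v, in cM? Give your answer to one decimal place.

17.8 cM

The two most frequent reciprocal classes, K d v and k D V, are the parental types, so the F1 was K d v / k D V.
The two rarest classes, k d v and K D V, are the double crossovers. Comparing them with the parentals, only the k allele has switched, so k is the middle locus and the order is v – k – d.
Crossovers in the v–k interval produce the single-crossover classes K d V and k D v (117 + 111 = 228) plus the double crossovers (12).
RF(v–k) = (228 + 12) / 1348 = 240/1348 = 0.1780 → 17.8 cM.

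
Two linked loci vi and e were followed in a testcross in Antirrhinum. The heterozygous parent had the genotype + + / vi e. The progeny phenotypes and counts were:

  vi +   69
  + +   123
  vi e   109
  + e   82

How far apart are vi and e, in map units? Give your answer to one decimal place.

The recombinant classes are + e and vi +: 82 + 69 = 151.
Recombination frequency = 151/383 = 0.3943 ≈ 39.4%, i.e. 39.4 map units.

39.4 map units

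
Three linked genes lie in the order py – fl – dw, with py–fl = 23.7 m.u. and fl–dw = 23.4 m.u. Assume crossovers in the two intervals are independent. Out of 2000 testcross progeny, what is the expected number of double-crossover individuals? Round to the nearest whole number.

111

Map distances give recombination frequencies of 0.237 and 0.234 for the two intervals.
With no interference, expected double-crossover frequency = 0.237 × 0.234 = 0.05546.
Expected number = 0.05546 × 2000 = 110.92 ≈ 111.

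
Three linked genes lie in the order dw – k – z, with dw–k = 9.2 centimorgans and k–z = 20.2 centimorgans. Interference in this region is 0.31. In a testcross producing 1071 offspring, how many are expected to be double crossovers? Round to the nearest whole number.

Map distances give recombination frequencies of 0.092 and 0.202 for the two intervals.
With interference 0.31 (so coincidence = 0.69), expected double-crossover frequency = 0.092 × 0.202 × 0.69 = 0.01282.
Expected number = 0.01282 × 1071 = 13.73 ≈ 14.

14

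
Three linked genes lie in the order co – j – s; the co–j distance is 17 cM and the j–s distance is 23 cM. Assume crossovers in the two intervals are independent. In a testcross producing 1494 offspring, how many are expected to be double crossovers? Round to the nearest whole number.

58

Map distances give recombination frequencies of 0.170 and 0.230 for the two intervals.
With no interference, expected double-crossover frequency = 0.170 × 0.230 = 0.03910.
Expected number = 0.03910 × 1494 = 58.42 ≈ 58.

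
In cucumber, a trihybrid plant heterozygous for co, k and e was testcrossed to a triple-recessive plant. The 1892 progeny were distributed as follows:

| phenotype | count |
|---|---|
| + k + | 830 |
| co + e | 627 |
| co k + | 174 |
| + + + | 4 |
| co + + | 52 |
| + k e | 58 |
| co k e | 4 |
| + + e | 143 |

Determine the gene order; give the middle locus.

k

The two most frequent reciprocal classes, + k + and co + e, are the parental types, so the F1 was + k + / co + e.
The two rarest classes, + + + and co k e, are the double crossovers. Comparing them with the parentals, only the k allele has switched, so k is the middle locus and the order is co – k – e.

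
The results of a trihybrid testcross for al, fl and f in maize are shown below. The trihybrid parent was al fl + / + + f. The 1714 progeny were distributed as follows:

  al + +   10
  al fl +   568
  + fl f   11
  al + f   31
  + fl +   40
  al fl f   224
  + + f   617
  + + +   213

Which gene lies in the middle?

The two rarest classes, al + + and + fl f, are the double crossovers. Comparing them with the parentals, only the fl allele has switched, so fl is the middle locus and the order is f – fl – al.

fl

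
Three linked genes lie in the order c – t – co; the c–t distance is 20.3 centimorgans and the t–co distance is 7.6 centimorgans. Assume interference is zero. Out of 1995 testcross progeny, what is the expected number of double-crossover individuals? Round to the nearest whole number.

Map distances give recombination frequencies of 0.203 and 0.076 for the two intervals.
With no interference, expected double-crossover frequency = 0.203 × 0.076 = 0.01543.
Expected number = 0.01543 × 1995 = 30.78 ≈ 31.

31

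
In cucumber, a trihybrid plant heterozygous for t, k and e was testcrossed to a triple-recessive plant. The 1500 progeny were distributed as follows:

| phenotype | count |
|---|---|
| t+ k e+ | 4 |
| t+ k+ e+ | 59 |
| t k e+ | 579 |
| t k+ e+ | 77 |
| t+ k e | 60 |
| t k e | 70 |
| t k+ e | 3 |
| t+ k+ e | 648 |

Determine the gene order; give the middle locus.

The two most frequent reciprocal classes, t k e+ and t+ k+ e, are the parental types, so the F1 was t k e+ / t+ k+ e.
The two rarest classes, t+ k e+ and t k+ e, are the double crossovers. Comparing them with the parentals, only the t allele has switched, so t is the middle locus and the order is k – t – e.

t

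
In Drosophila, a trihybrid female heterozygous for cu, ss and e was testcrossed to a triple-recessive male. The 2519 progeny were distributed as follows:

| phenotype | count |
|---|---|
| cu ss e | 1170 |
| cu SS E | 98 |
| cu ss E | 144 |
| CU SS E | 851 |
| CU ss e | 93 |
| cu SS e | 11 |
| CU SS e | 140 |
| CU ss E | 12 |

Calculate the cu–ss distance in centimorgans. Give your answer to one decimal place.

8.5 centimorgans

The two most frequent reciprocal classes, cu ss e and CU SS E, are the parental types, so the F1 was cu ss e / CU SS E.
The two rarest classes, cu SS e and CU ss E, are the double crossovers. Comparing them with the parentals, only the ss allele has switched, so ss is the middle locus and the order is cu – ss – e.
Crossovers in the cu–ss interval produce the single-crossover classes CU ss e and cu SS E (93 + 98 = 191) plus the double crossovers (23).
RF(cu–ss) = (191 + 23) / 2519 = 214/2519 = 0.0850 → 8.5 centimorgans.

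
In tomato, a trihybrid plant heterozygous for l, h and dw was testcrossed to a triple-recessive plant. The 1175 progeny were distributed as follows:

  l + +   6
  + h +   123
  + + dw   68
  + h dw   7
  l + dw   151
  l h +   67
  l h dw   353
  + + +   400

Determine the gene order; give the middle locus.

The two most frequent reciprocal classes, + + + and l h dw, are the parental types, so the F1 was + + + / l h dw.
The two rarest classes, l + + and + h dw, are the double crossovers. Comparing them with the parentals, only the l allele has switched, so l is the middle locus and the order is h – l – dw.

l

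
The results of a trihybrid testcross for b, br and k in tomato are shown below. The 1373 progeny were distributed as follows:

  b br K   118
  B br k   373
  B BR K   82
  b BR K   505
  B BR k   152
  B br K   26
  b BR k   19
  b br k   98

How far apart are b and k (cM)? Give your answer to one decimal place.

16.4 cM

The two most frequent reciprocal classes, b BR K and B br k, are the parental types, so the F1 was b BR K / B br k.
The two rarest classes, b BR k and B br K, are the double crossovers. Comparing them with the parentals, only the k allele has switched, so k is the middle locus and the order is br – k – b.
Crossovers in the k–b interval produce the single-crossover classes B BR K and b br k (82 + 98 = 180) plus the double crossovers (45).
RF(k–b) = (180 + 45) / 1373 = 225/1373 = 0.1639 → 16.4 cM.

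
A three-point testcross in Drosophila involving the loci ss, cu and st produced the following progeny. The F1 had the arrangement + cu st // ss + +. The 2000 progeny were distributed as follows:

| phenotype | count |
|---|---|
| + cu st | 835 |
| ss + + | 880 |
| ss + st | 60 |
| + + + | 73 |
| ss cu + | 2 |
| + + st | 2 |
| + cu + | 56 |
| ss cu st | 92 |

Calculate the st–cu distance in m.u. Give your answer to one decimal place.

6.0 m.u.

The two rarest classes, + + st and ss cu +, are the double crossovers. Comparing them with the parentals, only the cu allele has switched, so cu is the middle locus and the order is st – cu – ss.
Crossovers in the st–cu interval produce the single-crossover classes + cu + and ss + st (56 + 60 = 116) plus the double crossovers (4).
RF(st–cu) = (116 + 4) / 2000 = 120/2000 = 0.0600 → 6.0 m.u.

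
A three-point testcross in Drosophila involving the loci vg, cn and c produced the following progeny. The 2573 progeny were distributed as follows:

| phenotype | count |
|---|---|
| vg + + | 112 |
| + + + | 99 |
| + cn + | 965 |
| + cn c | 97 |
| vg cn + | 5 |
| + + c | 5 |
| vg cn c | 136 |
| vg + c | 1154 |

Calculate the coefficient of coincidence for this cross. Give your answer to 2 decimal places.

0.48

The two most frequent reciprocal classes, + cn + and vg + c, are the parental types, so the F1 was + cn + / vg + c.
The two rarest classes, vg cn + and + + c, are the double crossovers. Comparing them with the parentals, only the vg allele has switched, so vg is the middle locus and the order is c – vg – cn.
c–vg: (209 + 10)/2573 = 0.0851; vg–cn: (235 + 10)/2573 = 0.0952.
Expected DCO frequency = 0.0851 × 0.0952 ≈ 0.00810; observed = 10/2573 ≈ 0.00389.
Coefficient of coincidence = 0.00389/0.00810 ≈ 0.48.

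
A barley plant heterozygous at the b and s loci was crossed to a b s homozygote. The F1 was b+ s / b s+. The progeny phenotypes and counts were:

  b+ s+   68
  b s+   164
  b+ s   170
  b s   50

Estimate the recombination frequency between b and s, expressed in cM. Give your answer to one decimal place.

The recombinant classes are b+ s+ and b s: 68 + 50 = 118.
Recombination frequency = 118/452 = 0.2611 ≈ 26.1%, i.e. 26.1 cM.

26.1 cM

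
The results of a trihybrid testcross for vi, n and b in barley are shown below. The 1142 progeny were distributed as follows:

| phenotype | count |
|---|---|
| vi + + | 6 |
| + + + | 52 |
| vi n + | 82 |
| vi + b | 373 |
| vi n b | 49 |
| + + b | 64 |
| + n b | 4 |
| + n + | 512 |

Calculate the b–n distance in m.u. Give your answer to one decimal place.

9.7 m.u.

The two most frequent reciprocal classes, + n + and vi + b, are the parental types, so the F1 was + n + / vi + b.
The two rarest classes, + n b and vi + +, are the double crossovers. Comparing them with the parentals, only the b allele has switched, so b is the middle locus and the order is n – b – vi.
Crossovers in the n–b interval produce the single-crossover classes + + + and vi n b (52 + 49 = 101) plus the double crossovers (10).
RF(n–b) = (101 + 10) / 1142 = 111/1142 = 0.0972 → 9.7 m.u.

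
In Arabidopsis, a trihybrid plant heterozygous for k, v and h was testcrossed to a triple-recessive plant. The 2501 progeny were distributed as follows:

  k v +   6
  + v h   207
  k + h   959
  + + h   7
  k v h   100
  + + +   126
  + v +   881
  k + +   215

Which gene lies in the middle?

The two most frequent reciprocal classes, k + h and + v +, are the parental types, so the F1 was k + h / + v +.
The two rarest classes, + + h and k v +, are the double crossovers. Comparing them with the parentals, only the k allele has switched, so k is the middle locus and the order is v – k – h.

k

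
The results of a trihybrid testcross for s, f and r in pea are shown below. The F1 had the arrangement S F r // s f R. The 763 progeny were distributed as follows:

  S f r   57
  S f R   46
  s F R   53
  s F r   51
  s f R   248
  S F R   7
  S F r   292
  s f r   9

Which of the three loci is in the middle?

r

The two rarest classes, S F R and s f r, are the double crossovers. Comparing them with the parentals, only the r allele has switched, so r is the middle locus and the order is f – r – s.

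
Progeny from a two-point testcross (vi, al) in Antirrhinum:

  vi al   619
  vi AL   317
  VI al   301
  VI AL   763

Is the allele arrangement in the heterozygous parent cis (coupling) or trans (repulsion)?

The two most frequent classes are VI AL (763) and vi al (619); these are the parental (non-recombinant) types.
So the F1 carried VI AL on one chromosome and vi al on the other — the recessive alleles are on the same chromosome (cis / coupling).

cis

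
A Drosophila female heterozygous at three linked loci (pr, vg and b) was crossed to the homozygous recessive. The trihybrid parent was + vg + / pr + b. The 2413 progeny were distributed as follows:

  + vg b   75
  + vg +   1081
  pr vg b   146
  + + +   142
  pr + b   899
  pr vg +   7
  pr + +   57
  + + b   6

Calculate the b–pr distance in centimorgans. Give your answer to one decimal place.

6.0 centimorgans

The two rarest classes, pr vg + and + + b, are the double crossovers. Comparing them with the parentals, only the pr allele has switched, so pr is the middle locus and the order is b – pr – vg.
Crossovers in the b–pr interval produce the single-crossover classes + vg b and pr + + (75 + 57 = 132) plus the double crossovers (13).
RF(b–pr) = (132 + 13) / 2413 = 145/2413 = 0.0601 → 6.0 centimorgans.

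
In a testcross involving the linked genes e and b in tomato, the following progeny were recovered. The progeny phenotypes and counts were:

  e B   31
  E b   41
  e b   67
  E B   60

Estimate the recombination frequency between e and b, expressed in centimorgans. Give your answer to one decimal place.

36.2 centimorgans

The two most frequent classes, E B (60) and e b (67), are the parental types, so the F1 was E B / e b.
The recombinant classes are E b and e B: 41 + 31 = 72.
Recombination frequency = 72/199 = 0.3618 ≈ 36.2%, i.e. 36.2 centimorgans.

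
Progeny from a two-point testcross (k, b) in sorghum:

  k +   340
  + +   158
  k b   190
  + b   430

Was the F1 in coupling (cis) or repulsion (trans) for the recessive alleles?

trans

The two most frequent classes are + b (430) and k + (340); these are the parental (non-recombinant) types.
So the F1 carried + b on one chromosome and k + on the other — the recessive alleles are on opposite chromosomes (trans / repulsion).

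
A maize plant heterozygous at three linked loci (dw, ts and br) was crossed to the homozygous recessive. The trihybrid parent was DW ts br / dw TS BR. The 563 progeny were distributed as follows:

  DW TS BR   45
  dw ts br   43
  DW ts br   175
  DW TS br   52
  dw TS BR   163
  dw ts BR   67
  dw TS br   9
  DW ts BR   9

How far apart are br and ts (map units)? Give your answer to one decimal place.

The two rarest classes, DW ts BR and dw TS br, are the double crossovers. Comparing them with the parentals, only the br allele has switched, so br is the middle locus and the order is ts – br – dw.
Crossovers in the ts–br interval produce the single-crossover classes DW TS br and dw ts BR (52 + 67 = 119) plus the double crossovers (18).
RF(ts–br) = (119 + 18) / 563 = 137/563 = 0.2433 → 24.3 map units.

24.3 map units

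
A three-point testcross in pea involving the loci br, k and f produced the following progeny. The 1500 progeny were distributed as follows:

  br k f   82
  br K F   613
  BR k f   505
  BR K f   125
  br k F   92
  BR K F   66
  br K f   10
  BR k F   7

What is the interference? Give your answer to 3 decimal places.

0.340

The two most frequent reciprocal classes, br K F and BR k f, are the parental types, so the F1 was br K F / BR k f.
The two rarest classes, br K f and BR k F, are the double crossovers. Comparing them with the parentals, only the f allele has switched, so f is the middle locus and the order is br – f – k.
br–f: (148 + 17)/1500 = 0.1100; f–k: (217 + 17)/1500 = 0.1560.
Expected DCO frequency = 0.1100 × 0.1560 ≈ 0.01716; observed = 17/1500 ≈ 0.01133.
Coefficient of coincidence = 0.01133/0.01716 ≈ 0.660; interference = 1 − 0.660 = 0.340.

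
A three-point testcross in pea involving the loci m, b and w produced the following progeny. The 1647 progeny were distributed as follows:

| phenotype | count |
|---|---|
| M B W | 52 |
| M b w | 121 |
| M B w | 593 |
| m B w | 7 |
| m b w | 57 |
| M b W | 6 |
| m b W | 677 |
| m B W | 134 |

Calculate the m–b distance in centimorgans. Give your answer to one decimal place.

16.3 centimorgans

The two most frequent reciprocal classes, m b W and M B w, are the parental types, so the F1 was m b W / M B w.
The two rarest classes, M b W and m B w, are the double crossovers. Comparing them with the parentals, only the m allele has switched, so m is the middle locus and the order is b – m – w.
Crossovers in the b–m interval produce the single-crossover classes m B W and M b w (134 + 121 = 255) plus the double crossovers (13).
RF(b–m) = (255 + 13) / 1647 = 268/1647 = 0.1627 → 16.3 centimorgans.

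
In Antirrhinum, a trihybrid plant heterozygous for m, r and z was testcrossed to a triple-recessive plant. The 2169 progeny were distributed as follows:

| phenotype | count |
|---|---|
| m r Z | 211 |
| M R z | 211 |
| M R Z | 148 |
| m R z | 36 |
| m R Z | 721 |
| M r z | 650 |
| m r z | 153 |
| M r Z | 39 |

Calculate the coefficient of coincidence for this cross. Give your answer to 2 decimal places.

The two most frequent reciprocal classes, m R Z and M r z, are the parental types, so the F1 was m R Z / M r z.
The two rarest classes, m R z and M r Z, are the double crossovers. Comparing them with the parentals, only the z allele has switched, so z is the middle locus and the order is m – z – r.
m–z: (301 + 75)/2169 = 0.1734; z–r: (422 + 75)/2169 = 0.2291.
Expected DCO frequency = 0.1734 × 0.2291 ≈ 0.03973; observed = 75/2169 ≈ 0.03458.
Coefficient of coincidence = 0.03458/0.03973 ≈ 0.87.

0.87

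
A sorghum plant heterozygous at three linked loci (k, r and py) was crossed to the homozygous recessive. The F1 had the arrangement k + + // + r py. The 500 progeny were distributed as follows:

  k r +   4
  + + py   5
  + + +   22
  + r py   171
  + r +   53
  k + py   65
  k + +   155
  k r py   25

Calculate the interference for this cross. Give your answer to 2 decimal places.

The two rarest classes, k r + and + + py, are the double crossovers. Comparing them with the parentals, only the r allele has switched, so r is the middle locus and the order is k – r – py.
k–r: (47 + 9)/500 = 0.1120; r–py: (118 + 9)/500 = 0.2540.
Expected DCO frequency = 0.1120 × 0.2540 ≈ 0.02845; observed = 9/500 ≈ 0.01800.
Coefficient of coincidence = 0.01800/0.02845 ≈ 0.63; interference = 1 − 0.63 = 0.37.

0.37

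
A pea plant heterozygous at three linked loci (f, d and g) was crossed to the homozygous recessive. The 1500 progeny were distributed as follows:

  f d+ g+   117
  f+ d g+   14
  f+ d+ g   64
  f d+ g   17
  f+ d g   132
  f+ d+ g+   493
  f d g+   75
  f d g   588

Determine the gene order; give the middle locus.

The two most frequent reciprocal classes, f d g and f+ d+ g+, are the parental types, so the F1 was f d g / f+ d+ g+.
The two rarest classes, f d+ g and f+ d g+, are the double crossovers. Comparing them with the parentals, only the d allele has switched, so d is the middle locus and the order is f – d – g.

d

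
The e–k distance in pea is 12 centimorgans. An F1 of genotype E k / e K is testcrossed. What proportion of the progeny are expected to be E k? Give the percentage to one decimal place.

A map distance of 12 centimorgans corresponds to a recombination frequency of 0.120.
The F1 is E k / e K, so E k is a parental gamete class with expected frequency (1 − r)/2 = 0.880/2 = 0.4400.
That is 0.4400 = 44.0% of the progeny.

44.0%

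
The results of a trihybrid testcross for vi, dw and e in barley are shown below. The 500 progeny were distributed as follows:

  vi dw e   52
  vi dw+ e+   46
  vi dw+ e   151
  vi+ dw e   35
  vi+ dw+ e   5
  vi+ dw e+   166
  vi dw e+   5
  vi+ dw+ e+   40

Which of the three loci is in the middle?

The two most frequent reciprocal classes, vi+ dw e+ and vi dw+ e, are the parental types, so the F1 was vi+ dw e+ / vi dw+ e.
The two rarest classes, vi dw e+ and vi+ dw+ e, are the double crossovers. Comparing them with the parentals, only the vi allele has switched, so vi is the middle locus and the order is e – vi – dw.

vi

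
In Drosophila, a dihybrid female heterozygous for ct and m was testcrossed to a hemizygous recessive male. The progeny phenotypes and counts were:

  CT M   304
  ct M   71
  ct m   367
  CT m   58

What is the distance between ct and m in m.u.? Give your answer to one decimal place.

16.1 m.u.

The two most frequent classes, CT M (304) and ct m (367), are the parental types, so the F1 was CT M / ct m.
The recombinant classes are CT m and ct M: 58 + 71 = 129.
Recombination frequency = 129/800 = 0.1613 ≈ 16.1%, i.e. 16.1 m.u.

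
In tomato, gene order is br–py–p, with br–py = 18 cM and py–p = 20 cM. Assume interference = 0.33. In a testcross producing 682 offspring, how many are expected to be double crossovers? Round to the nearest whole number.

Map distances give recombination frequencies of 0.180 and 0.200 for the two intervals.
With interference 0.33 (so coincidence = 0.67), expected double-crossover frequency = 0.180 × 0.200 × 0.67 = 0.02412.
Expected number = 0.02412 × 682 = 16.45 ≈ 16.

16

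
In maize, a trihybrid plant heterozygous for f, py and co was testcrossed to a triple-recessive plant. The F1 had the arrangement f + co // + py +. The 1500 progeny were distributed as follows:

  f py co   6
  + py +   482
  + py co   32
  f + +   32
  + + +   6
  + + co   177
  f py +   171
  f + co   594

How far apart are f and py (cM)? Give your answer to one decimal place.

The two rarest classes, f py co and + + +, are the double crossovers. Comparing them with the parentals, only the py allele has switched, so py is the middle locus and the order is f – py – co.
Crossovers in the f–py interval produce the single-crossover classes + + co and f py + (177 + 171 = 348) plus the double crossovers (12).
RF(f–py) = (348 + 12) / 1500 = 360/1500 = 0.2400 → 24.0 cM.

24.0 cM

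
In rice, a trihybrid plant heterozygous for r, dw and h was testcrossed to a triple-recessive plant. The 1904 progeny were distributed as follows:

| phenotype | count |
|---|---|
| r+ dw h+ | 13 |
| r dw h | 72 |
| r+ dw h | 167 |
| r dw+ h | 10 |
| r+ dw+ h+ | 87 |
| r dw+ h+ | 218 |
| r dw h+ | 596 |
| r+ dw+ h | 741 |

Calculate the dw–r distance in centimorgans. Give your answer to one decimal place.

21.4 centimorgans

The two most frequent reciprocal classes, r+ dw+ h and r dw h+, are the parental types, so the F1 was r+ dw+ h / r dw h+.
The two rarest classes, r dw+ h and r+ dw h+, are the double crossovers. Comparing them with the parentals, only the r allele has switched, so r is the middle locus and the order is dw – r – h.
Crossovers in the dw–r interval produce the single-crossover classes r+ dw h and r dw+ h+ (167 + 218 = 385) plus the double crossovers (23).
RF(dw–r) = (385 + 23) / 1904 = 408/1904 = 0.2143 → 21.4 centimorgans.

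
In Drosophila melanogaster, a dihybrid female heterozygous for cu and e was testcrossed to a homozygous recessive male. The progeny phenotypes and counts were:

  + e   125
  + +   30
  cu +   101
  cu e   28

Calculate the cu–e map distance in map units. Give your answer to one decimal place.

20.4 map units

The two most frequent classes, + e (125) and cu + (101), are the parental types, so the F1 was + e / cu +.
The recombinant classes are + + and cu e: 30 + 28 = 58.
Recombination frequency = 58/284 = 0.2042 ≈ 20.4%, i.e. 20.4 map units.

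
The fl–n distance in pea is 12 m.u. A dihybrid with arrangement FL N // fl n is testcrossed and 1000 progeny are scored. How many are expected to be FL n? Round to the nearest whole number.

A map distance of 12 m.u. corresponds to a recombination frequency of 0.120.
The F1 is FL N / fl n, so FL n is a recombinant gamete class with expected frequency r/2 = 0.120/2 = 0.0600.
Expected number = 0.0600 × 1000 = 60.00 ≈ 60.

60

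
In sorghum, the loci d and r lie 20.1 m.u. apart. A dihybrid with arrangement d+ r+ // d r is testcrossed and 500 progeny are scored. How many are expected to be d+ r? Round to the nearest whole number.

A map distance of 20.1 m.u. corresponds to a recombination frequency of 0.201.
The F1 is d+ r+ / d r, so d+ r is a recombinant gamete class with expected frequency r/2 = 0.201/2 = 0.1005.
Expected number = 0.1005 × 500 = 50.25 ≈ 50.

50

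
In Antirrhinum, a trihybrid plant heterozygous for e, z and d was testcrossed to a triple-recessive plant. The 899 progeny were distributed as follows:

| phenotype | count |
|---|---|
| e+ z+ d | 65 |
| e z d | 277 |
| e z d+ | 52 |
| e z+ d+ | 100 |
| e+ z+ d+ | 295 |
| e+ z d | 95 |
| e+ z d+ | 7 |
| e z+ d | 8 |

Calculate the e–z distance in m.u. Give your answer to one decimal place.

The two most frequent reciprocal classes, e+ z+ d+ and e z d, are the parental types, so the F1 was e+ z+ d+ / e z d.
The two rarest classes, e+ z d+ and e z+ d, are the double crossovers. Comparing them with the parentals, only the z allele has switched, so z is the middle locus and the order is e – z – d.
Crossovers in the e–z interval produce the single-crossover classes e z+ d+ and e+ z d (100 + 95 = 195) plus the double crossovers (15).
RF(e–z) = (195 + 15) / 899 = 210/899 = 0.2336 → 23.4 m.u.

23.4 m.u.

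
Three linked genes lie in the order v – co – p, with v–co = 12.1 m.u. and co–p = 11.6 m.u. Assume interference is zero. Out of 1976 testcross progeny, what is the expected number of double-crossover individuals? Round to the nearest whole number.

28

Map distances give recombination frequencies of 0.121 and 0.116 for the two intervals.
With no interference, expected double-crossover frequency = 0.121 × 0.116 = 0.01404.
Expected number = 0.01404 × 1976 = 27.74 ≈ 28.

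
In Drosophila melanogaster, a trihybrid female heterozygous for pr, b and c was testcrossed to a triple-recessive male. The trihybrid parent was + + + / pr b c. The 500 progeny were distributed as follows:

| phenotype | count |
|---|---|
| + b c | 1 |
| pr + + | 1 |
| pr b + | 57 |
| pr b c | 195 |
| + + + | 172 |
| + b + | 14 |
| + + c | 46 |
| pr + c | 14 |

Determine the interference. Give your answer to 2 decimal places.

0.68

The two rarest classes, pr + + and + b c, are the double crossovers. Comparing them with the parentals, only the pr allele has switched, so pr is the middle locus and the order is c – pr – b.
c–pr: (103 + 2)/500 = 0.2100; pr–b: (28 + 2)/500 = 0.0600.
Expected DCO frequency = 0.2100 × 0.0600 ≈ 0.01260; observed = 2/500 ≈ 0.00400.
Coefficient of coincidence = 0.00400/0.01260 ≈ 0.32; interference = 1 − 0.32 = 0.68.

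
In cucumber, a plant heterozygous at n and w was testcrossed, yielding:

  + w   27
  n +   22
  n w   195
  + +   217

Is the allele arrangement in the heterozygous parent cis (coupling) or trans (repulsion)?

cis

The two most frequent classes are + + (217) and n w (195); these are the parental (non-recombinant) types.
So the F1 carried + + on one chromosome and n w on the other — the recessive alleles are on the same chromosome (cis / coupling).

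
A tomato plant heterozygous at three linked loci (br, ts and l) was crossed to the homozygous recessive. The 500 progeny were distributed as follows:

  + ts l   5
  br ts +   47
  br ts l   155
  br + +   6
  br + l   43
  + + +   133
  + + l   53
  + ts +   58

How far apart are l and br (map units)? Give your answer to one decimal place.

22.2 map units

The two most frequent reciprocal classes, br ts l and + + +, are the parental types, so the F1 was br ts l / + + +.
The two rarest classes, + ts l and br + +, are the double crossovers. Comparing them with the parentals, only the br allele has switched, so br is the middle locus and the order is ts – br – l.
Crossovers in the br–l interval produce the single-crossover classes br ts + and + + l (47 + 53 = 100) plus the double crossovers (11).
RF(br–l) = (100 + 11) / 500 = 111/500 = 0.2220 → 22.2 map units.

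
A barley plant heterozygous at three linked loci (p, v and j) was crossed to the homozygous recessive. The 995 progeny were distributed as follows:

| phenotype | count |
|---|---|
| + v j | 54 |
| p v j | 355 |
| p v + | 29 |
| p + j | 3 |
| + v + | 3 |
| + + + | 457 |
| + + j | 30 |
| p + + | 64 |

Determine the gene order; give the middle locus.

v

The two most frequent reciprocal classes, + + + and p v j, are the parental types, so the F1 was + + + / p v j.
The two rarest classes, + v + and p + j, are the double crossovers. Comparing them with the parentals, only the v allele has switched, so v is the middle locus and the order is p – v – j.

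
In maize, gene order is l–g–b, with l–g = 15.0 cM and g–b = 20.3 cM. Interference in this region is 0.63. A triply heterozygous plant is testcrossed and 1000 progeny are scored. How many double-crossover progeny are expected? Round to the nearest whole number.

Map distances give recombination frequencies of 0.150 and 0.203 for the two intervals.
With interference 0.63 (so coincidence = 0.37), expected double-crossover frequency = 0.150 × 0.203 × 0.37 = 0.01127.
Expected number = 0.01127 × 1000 = 11.27 ≈ 11.

11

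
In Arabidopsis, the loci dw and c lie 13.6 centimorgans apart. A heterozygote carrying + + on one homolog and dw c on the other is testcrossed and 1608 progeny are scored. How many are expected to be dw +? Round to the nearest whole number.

A map distance of 13.6 centimorgans corresponds to a recombination frequency of 0.136.
The F1 is + + / dw c, so dw + is a recombinant gamete class with expected frequency r/2 = 0.136/2 = 0.0680.
Expected number = 0.0680 × 1608 = 109.34 ≈ 109.

109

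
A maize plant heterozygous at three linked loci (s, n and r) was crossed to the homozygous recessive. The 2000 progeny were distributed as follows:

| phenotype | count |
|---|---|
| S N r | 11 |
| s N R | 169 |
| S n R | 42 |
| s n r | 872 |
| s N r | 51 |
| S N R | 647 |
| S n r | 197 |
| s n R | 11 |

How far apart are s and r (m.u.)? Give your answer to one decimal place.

The two most frequent reciprocal classes, s n r and S N R, are the parental types, so the F1 was s n r / S N R.
The two rarest classes, s n R and S N r, are the double crossovers. Comparing them with the parentals, only the r allele has switched, so r is the middle locus and the order is s – r – n.
Crossovers in the s–r interval produce the single-crossover classes S n r and s N R (197 + 169 = 366) plus the double crossovers (22).
RF(s–r) = (366 + 22) / 2000 = 388/2000 = 0.1940 → 19.4 m.u.

19.4 m.u.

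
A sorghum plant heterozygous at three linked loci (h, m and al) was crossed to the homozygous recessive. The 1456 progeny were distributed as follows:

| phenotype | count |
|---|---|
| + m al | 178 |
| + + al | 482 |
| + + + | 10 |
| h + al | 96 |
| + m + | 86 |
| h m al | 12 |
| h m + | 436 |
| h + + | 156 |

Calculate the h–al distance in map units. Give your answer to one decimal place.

The two most frequent reciprocal classes, h m + and + + al, are the parental types, so the F1 was h m + / + + al.
The two rarest classes, h m al and + + +, are the double crossovers. Comparing them with the parentals, only the al allele has switched, so al is the middle locus and the order is m – al – h.
Crossovers in the al–h interval produce the single-crossover classes + m + and h + al (86 + 96 = 182) plus the double crossovers (22).
RF(al–h) = (182 + 22) / 1456 = 204/1456 = 0.1401 → 14.0 map units.

14.0 map units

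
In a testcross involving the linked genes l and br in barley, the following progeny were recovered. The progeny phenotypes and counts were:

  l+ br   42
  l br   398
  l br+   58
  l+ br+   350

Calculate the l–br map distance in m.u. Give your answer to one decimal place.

The two most frequent classes, l+ br+ (350) and l br (398), are the parental types, so the F1 was l+ br+ / l br.
The recombinant classes are l+ br and l br+: 42 + 58 = 100.
Recombination frequency = 100/848 = 0.1179 ≈ 11.8%, i.e. 11.8 m.u.

11.8 m.u.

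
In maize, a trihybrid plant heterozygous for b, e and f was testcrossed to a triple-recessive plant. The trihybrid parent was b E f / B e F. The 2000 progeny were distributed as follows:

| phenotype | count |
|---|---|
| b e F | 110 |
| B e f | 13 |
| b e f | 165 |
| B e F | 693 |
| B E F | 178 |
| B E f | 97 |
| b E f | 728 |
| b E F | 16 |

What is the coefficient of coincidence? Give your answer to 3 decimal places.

0.661

The two rarest classes, b E F and B e f, are the double crossovers. Comparing them with the parentals, only the f allele has switched, so f is the middle locus and the order is b – f – e.
b–f: (207 + 29)/2000 = 0.1180; f–e: (343 + 29)/2000 = 0.1860.
Expected DCO frequency = 0.1180 × 0.1860 ≈ 0.02195; observed = 29/2000 ≈ 0.01450.
Coefficient of coincidence = 0.01450/0.02195 ≈ 0.661.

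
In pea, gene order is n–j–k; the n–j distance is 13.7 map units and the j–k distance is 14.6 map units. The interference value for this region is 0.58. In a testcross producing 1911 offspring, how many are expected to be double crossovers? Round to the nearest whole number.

16

Map distances give recombination frequencies of 0.137 and 0.146 for the two intervals.
With interference 0.58 (so coincidence = 0.42), expected double-crossover frequency = 0.137 × 0.146 × 0.42 = 0.00840.
Expected number = 0.00840 × 1911 = 16.05 ≈ 16.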